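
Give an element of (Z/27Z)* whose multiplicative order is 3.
10 has order 3 mod 27 since 10^{3} ≡ 1 (mod 27) and no smaller power works.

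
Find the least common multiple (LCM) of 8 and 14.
56

First find GCD(8, 14) using the Euclidean algorithm:
8 = 0 × 14 + 8
14 = 1 × 8 + 6
8 = 1 × 6 + 2
6 = 3 × 2 + 0
GCD(8, 14) = 2

LCM formula: LCM(a, b) = (a × b) / GCD(a, b)
LCM(8, 14) = (8 × 14) / 2
LCM(8, 14) = 112 / 2
LCM(8, 14) = 56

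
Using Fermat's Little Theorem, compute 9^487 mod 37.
By Fermat: 9^{36} ≡ 1 (mod 37). 487 ≡ 19 (mod 36). So 9^{487} ≡ 9^{19} ≡ 9 (mod 37)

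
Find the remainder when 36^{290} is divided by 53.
By Fermat: 36^{52} ≡ 1 (mod 53). 290 = 5×52 + 30. So 36^{290} ≡ 36^{30} ≡ 46 (mod 53)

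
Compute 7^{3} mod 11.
2

Using successive squaring:
Binary expansion of 3: 11
Powers of 7 mod 11 (each is the square of the previous):
  7^1 ≡ 7 (mod 11)
  7^2 ≡ 7² = 49 ≡ 5 (mod 11)
3 = 2 + 1, so 7^3 = 7^2 × 7^1 ≡ 5 × 7 (mod 11)
Multiplying step by step:
  5 × 7 = 35 ≡ 2 (mod 11)
Result: 7^3 ≡ 2 (mod 11)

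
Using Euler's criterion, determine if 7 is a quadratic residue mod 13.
By Euler's criterion: 7^{6} ≡ 12 (mod 13). Since this equals -1 (≡ 12), 7 is not a QR.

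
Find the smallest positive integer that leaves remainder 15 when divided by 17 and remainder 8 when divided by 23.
M = 17 × 23 = 391. M₁ = 23, y₁ ≡ 3 (mod 17). M₂ = 17, y₂ ≡ 19 (mod 23). x = 15×23×3 + 8×17×19 ≡ 100 (mod 391). The smallest positive such number is 100.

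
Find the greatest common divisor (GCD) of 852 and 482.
2

Using the Euclidean algorithm:
852 = 1 × 482 + 370
482 = 1 × 370 + 112
370 = 3 × 112 + 34
112 = 3 × 34 + 10
34 = 3 × 10 + 4
10 = 2 × 4 + 2
4 = 2 × 2 + 0

GCD(852, 482) = 2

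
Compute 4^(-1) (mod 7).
2

Using Extended Euclidean Algorithm:
gcd(4, 7) = 1
Bezout coefficients: 4 × 2 + 7 × -1 = 1
So 4 × 2 ≡ 1 (mod 7)
The inverse is 2 mod 7 = 2
Verification: 4 × 2 = 8 = 1 × 7 + 1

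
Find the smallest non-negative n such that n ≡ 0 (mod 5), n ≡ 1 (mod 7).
15

Using the Chinese Remainder Theorem:
M = product of moduli = 35
For equation 1: M_1 = 7, 7 ≡ 2 (mod 5), inverse of 7 mod 5 is 3 (check: 2 × 3 = 6 ≡ 1 (mod 5))
For equation 2: M_2 = 5, 5 ≡ 5 (mod 7), inverse of 5 mod 7 is 3 (check: 5 × 3 = 15 ≡ 1 (mod 7))
Combine: n ≡ Σ r_i×M_i×(M_i⁻¹ mod m_i) = 0×7×3 + 1×5×3 = 0 + 15 = 15
15 mod 35 = 15
n ≡ 15 (mod 35)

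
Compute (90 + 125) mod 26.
7

(90 + 125) = 215
215 mod 26 = 7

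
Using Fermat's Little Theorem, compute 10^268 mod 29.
By Fermat: 10^{28} ≡ 1 (mod 29). 268 ≡ 16 (mod 28). So 10^{268} ≡ 10^{16} ≡ 16 (mod 29)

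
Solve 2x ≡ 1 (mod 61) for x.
31

Using Extended Euclidean Algorithm:
gcd(2, 61) = 1
Bezout coefficients: 2 × -30 + 61 × 1 = 1
So 2 × -30 ≡ 1 (mod 61)
The inverse is -30 mod 61 = 31
Verification: 2 × 31 = 62 = 1 × 61 + 1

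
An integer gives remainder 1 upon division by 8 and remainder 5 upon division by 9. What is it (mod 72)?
M = 8 × 9 = 72. M₁ = 9, y₁ ≡ 1 (mod 8). M₂ = 8, y₂ ≡ 8 (mod 9). k = 1×9×1 + 5×8×8 ≡ 41 (mod 72). The smallest positive such number is 41.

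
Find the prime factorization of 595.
5 × 7 × 17

Divide by primes starting from smallest:
595 ÷ 5 = 119
119 ÷ 7 = 17
17 ÷ 17 = 1

595 = 5 × 7 × 17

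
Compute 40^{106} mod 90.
40

Using successive squaring:
Binary expansion of 106: 1101010
Powers of 40 mod 90 (each is the square of the previous):
  40^1 ≡ 40 (mod 90)
  40^2 ≡ 40² = 1600 ≡ 70 (mod 90)
  40^4 ≡ 70² = 4900 ≡ 40 (mod 90)
  40^8 ≡ 40² = 1600 ≡ 70 (mod 90)
  40^16 ≡ 70² = 4900 ≡ 40 (mod 90)
  40^32 ≡ 40² = 1600 ≡ 70 (mod 90)
  40^64 ≡ 70² = 4900 ≡ 40 (mod 90)
106 = 64 + 32 + 8 + 2, so 40^106 = 40^64 × 40^32 × 40^8 × 40^2 ≡ 40 × 70 × 70 × 70 (mod 90)
Multiplying step by step:
  40 × 70 = 2800 ≡ 10 (mod 90)
  10 × 70 = 700 ≡ 70 (mod 90)
  70 × 70 = 4900 ≡ 40 (mod 90)
Result: 40^106 ≡ 40 (mod 90)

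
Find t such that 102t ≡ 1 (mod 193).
102^(-1) ≡ 123 (mod 193). Verification: 102 × 123 = 12546 ≡ 1 (mod 193)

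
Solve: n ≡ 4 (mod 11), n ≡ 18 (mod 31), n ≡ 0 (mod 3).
M = 11 × 31 × 3 = 1023. M₁ = 93, y₁ ≡ 9 (mod 11). M₂ = 33, y₂ ≡ 16 (mod 31). M₃ = 341, y₃ ≡ 2 (mod 3). n = 4×93×9 + 18×33×16 + 0×341×2 ≡ 576 (mod 1023)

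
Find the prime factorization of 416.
2^5 × 13

Divide by primes starting from smallest:
416 ÷ 2 = 208
208 ÷ 2 = 104
104 ÷ 2 = 52
52 ÷ 2 = 26
26 ÷ 2 = 13
13 ÷ 13 = 1

416 = 2^5 × 13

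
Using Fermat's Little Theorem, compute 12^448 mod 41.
By Fermat: 12^{40} ≡ 1 (mod 41). 448 ≡ 8 (mod 40). So 12^{448} ≡ 12^{8} ≡ 18 (mod 41)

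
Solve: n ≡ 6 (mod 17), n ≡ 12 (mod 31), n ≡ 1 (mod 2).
M = 17 × 31 × 2 = 1054. M₁ = 62, y₁ ≡ 14 (mod 17). M₂ = 34, y₂ ≡ 21 (mod 31). M₃ = 527, y₃ ≡ 1 (mod 2). n = 6×62×14 + 12×34×21 + 1×527×1 ≡ 601 (mod 1054)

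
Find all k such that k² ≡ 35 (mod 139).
The square roots of 35 mod 139 are 69 and 70. Verify: 69² = 4761 ≡ 35 (mod 139)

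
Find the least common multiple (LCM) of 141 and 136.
19176

First find GCD(141, 136) using the Euclidean algorithm:
141 = 1 × 136 + 5
136 = 27 × 5 + 1
5 = 5 × 1 + 0
GCD(141, 136) = 1

LCM formula: LCM(a, b) = (a × b) / GCD(a, b)
LCM(141, 136) = (141 × 136) / 1
LCM(141, 136) = 19176 / 1
LCM(141, 136) = 19176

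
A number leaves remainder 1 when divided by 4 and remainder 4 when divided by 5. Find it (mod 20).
M = 4 × 5 = 20. M₁ = 5, y₁ ≡ 1 (mod 4). M₂ = 4, y₂ ≡ 4 (mod 5). t = 1×5×1 + 4×4×4 ≡ 9 (mod 20)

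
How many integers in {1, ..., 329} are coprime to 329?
276

Prime factorization: 329 = 7 × 47
Using the formula φ(n) = n × Π(1 - 1/p) for each prime factor p:
φ(329) = 329 × (1 - 1/7) × (1 - 1/47)
φ(329) = 276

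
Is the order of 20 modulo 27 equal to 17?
No, the actual order is 18, not 17.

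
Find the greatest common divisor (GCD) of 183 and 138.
3

Using the Euclidean algorithm:
183 = 1 × 138 + 45
138 = 3 × 45 + 3
45 = 15 × 3 + 0

GCD(183, 138) = 3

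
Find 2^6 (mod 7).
6 = 4 + 2 (binary 110). Repeated squaring mod 7: 2^1 ≡ 2; 2^2 ≡ 2² = 4 ≡ 4; 2^4 ≡ 4² = 16 ≡ 2. Multiply: 2^6 = 2^4 × 2^2 ≡ 2 × 4 (mod 7): 2 × 4 = 8 ≡ 1. So 2^6 ≡ 1 (mod 7).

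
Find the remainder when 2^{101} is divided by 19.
By Fermat: 2^{18} ≡ 1 (mod 19). 101 = 5×18 + 11. So 2^{101} ≡ 2^{11} ≡ 15 (mod 19)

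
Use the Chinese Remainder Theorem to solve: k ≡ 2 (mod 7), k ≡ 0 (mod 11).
44

Using the Chinese Remainder Theorem:
M = product of moduli = 77
For equation 1: M_1 = 11, 11 ≡ 4 (mod 7), inverse of 11 mod 7 is 2 (check: 4 × 2 = 8 ≡ 1 (mod 7))
For equation 2: M_2 = 7, 7 ≡ 7 (mod 11), inverse of 7 mod 11 is 8 (check: 7 × 8 = 56 ≡ 1 (mod 11))
Combine: k ≡ Σ r_i×M_i×(M_i⁻¹ mod m_i) = 2×11×2 + 0×7×8 = 44 + 0 = 44
44 mod 77 = 44
k ≡ 44 (mod 77)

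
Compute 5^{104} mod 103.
25

Using successive squaring:
Binary expansion of 104: 1101000
Powers of 5 mod 103 (each is the square of the previous):
  5^1 ≡ 5 (mod 103)
  5^2 ≡ 5² = 25 ≡ 25 (mod 103)
  5^4 ≡ 25² = 625 ≡ 7 (mod 103)
  5^8 ≡ 7² = 49 ≡ 49 (mod 103)
  5^16 ≡ 49² = 2401 ≡ 32 (mod 103)
  5^32 ≡ 32² = 1024 ≡ 97 (mod 103)
  5^64 ≡ 97² = 9409 ≡ 36 (mod 103)
104 = 64 + 32 + 8, so 5^104 = 5^64 × 5^32 × 5^8 ≡ 36 × 97 × 49 (mod 103)
Multiplying step by step:
  36 × 97 = 3492 ≡ 93 (mod 103)
  93 × 49 = 4557 ≡ 25 (mod 103)
Result: 5^104 ≡ 25 (mod 103)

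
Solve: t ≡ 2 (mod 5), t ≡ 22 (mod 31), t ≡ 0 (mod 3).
M = 5 × 31 × 3 = 465. M₁ = 93, y₁ ≡ 2 (mod 5). M₂ = 15, y₂ ≡ 29 (mod 31). M₃ = 155, y₃ ≡ 2 (mod 3). t = 2×93×2 + 22×15×29 + 0×155×2 ≡ 177 (mod 465)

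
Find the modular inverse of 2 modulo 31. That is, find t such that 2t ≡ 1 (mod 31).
16

Using Extended Euclidean Algorithm:
gcd(2, 31) = 1
Bezout coefficients: 2 × -15 + 31 × 1 = 1
So 2 × -15 ≡ 1 (mod 31)
The inverse is -15 mod 31 = 16
Verification: 2 × 16 = 32 = 1 × 31 + 1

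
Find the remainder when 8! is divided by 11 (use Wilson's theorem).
(10)! = (8)! × (9) × (10) ≡ -1 (mod 11). So (8)! ≡ -1 × [(10)(9)]^(-1) ≡ 5 (mod 11)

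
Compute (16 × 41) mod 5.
1

(16 × 41) = 656
656 mod 5 = 1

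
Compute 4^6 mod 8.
6 = 4 + 2 (binary 110). Repeated squaring mod 8: 4^1 ≡ 4; 4^2 ≡ 4² = 16 ≡ 0; 4^4 ≡ 0² = 0 ≡ 0. Multiply: 4^6 = 4^4 × 4^2 ≡ 0 × 0 (mod 8): 0 × 0 = 0 ≡ 0. So 4^6 ≡ 0 (mod 8).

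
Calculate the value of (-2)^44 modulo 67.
Using repeated squaring. (-2) ≡ 65 (mod 67). 44 = 32 + 8 + 4 (binary 101100). Repeated squaring mod 67: 65^1 ≡ 65; 65^2 ≡ 65² = 4225 ≡ 4; 65^4 ≡ 4² = 16 ≡ 16; 65^8 ≡ 16² = 256 ≡ 55; 65^16 ≡ 55² = 3025 ≡ 10; 65^32 ≡ 10² = 100 ≡ 33. Multiply: (-2)^44 ≡ 65^32 × 65^8 × 65^4 ≡ 33 × 55 × 16 (mod 67): 33 × 55 = 1815 ≡ 6; 6 × 16 = 96 ≡ 29. So (-2)^44 ≡ 29 (mod 67).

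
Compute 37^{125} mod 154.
67

Using successive squaring:
Binary expansion of 125: 1111101
Powers of 37 mod 154 (each is the square of the previous):
  37^1 ≡ 37 (mod 154)
  37^2 ≡ 37² = 1369 ≡ 137 (mod 154)
  37^4 ≡ 137² = 18769 ≡ 135 (mod 154)
  37^8 ≡ 135² = 18225 ≡ 53 (mod 154)
  37^16 ≡ 53² = 2809 ≡ 37 (mod 154)
  37^32 ≡ 37² = 1369 ≡ 137 (mod 154)
  37^64 ≡ 137² = 18769 ≡ 135 (mod 154)
125 = 64 + 32 + 16 + 8 + 4 + 1, so 37^125 = 37^64 × 37^32 × 37^16 × 37^8 × 37^4 × 37^1 ≡ 135 × 137 × 37 × 53 × 135 × 37 (mod 154)
Multiplying step by step:
  135 × 137 = 18495 ≡ 15 (mod 154)
  15 × 37 = 555 ≡ 93 (mod 154)
  93 × 53 = 4929 ≡ 1 (mod 154)
  1 × 135 = 135 ≡ 135 (mod 154)
  135 × 37 = 4995 ≡ 67 (mod 154)
Result: 37^125 ≡ 67 (mod 154)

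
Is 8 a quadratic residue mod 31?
By Euler's criterion: 8^{15} ≡ 1 (mod 31). Since this equals 1, 8 is a QR.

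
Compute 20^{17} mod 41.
33

Using successive squaring:
Binary expansion of 17: 10001
Powers of 20 mod 41 (each is the square of the previous):
  20^1 ≡ 20 (mod 41)
  20^2 ≡ 20² = 400 ≡ 31 (mod 41)
  20^4 ≡ 31² = 961 ≡ 18 (mod 41)
  20^8 ≡ 18² = 324 ≡ 37 (mod 41)
  20^16 ≡ 37² = 1369 ≡ 16 (mod 41)
17 = 16 + 1, so 20^17 = 20^16 × 20^1 ≡ 16 × 20 (mod 41)
Multiplying step by step:
  16 × 20 = 320 ≡ 33 (mod 41)
Result: 20^17 ≡ 33 (mod 41)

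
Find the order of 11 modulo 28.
Powers of 11 mod 28: 11^1≡11, 11^2≡9, 11^3≡15, 11^4≡25, 11^5≡23, 11^6≡1. Order = 6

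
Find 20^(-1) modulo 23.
15

Using Extended Euclidean Algorithm:
gcd(20, 23) = 1
Bezout coefficients: 20 × -8 + 23 × 7 = 1
So 20 × -8 ≡ 1 (mod 23)
The inverse is -8 mod 23 = 15
Verification: 20 × 15 = 300 = 13 × 23 + 1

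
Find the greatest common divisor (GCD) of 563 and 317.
1

Using the Euclidean algorithm:
563 = 1 × 317 + 246
317 = 1 × 246 + 71
246 = 3 × 71 + 33
71 = 2 × 33 + 5
33 = 6 × 5 + 3
5 = 1 × 3 + 2
3 = 1 × 2 + 1
2 = 2 × 1 + 0

GCD(563, 317) = 1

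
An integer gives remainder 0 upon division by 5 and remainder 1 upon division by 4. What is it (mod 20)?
M = 5 × 4 = 20. M₁ = 4, y₁ ≡ 4 (mod 5). M₂ = 5, y₂ ≡ 1 (mod 4). n = 0×4×4 + 1×5×1 ≡ 5 (mod 20). The smallest positive such number is 5.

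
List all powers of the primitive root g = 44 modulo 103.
g^1, g^2, ..., g^{102} mod 103: {44, 82, 3, 29, 40, 9, 87, 17, 27, 55, 51, 81, 62, 50, 37, 83, 47, 8, 43, 38, 24, 26, 11, 72, 78, 33, 10, 28, 99, 30, 84, 91, 90, 46, 67, 64, 35, 98, 89, 2, 88, 61, 6, 58, 80, 18, 71, 34, 54, 7, 102, 59, 21, 100, 74, 63, 94, 16, 86, 76, 48, 52, 22, 41, 53, 66, 20, 56, 95, 60, 65, 79, 77, 92, 31, 25, 70, 93, 75, 4, 73, 19, 12, 13, 57, 36, 39, 68, 5, 14, 101, 15, 42, 97, 45, 23, 85, 32, 69, 49, 96, 1}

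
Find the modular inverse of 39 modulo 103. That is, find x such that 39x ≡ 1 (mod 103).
37

Using Extended Euclidean Algorithm:
gcd(39, 103) = 1
Bezout coefficients: 39 × 37 + 103 × -14 = 1
So 39 × 37 ≡ 1 (mod 103)
The inverse is 37 mod 103 = 37
Verification: 39 × 37 = 1443 = 14 × 103 + 1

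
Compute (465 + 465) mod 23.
10

(465 + 465) = 930
930 mod 23 = 10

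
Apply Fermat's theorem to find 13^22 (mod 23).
By Fermat's Little Theorem, 13^{22} ≡ 1 (mod 23) since 23 is prime and gcd(13, 23) = 1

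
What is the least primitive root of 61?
2

A primitive root g modulo p has order p-1 = 60
Prime divisors of 60: [2, 3, 5]
g is a primitive root iff g^(60/q) ≢ 1 (mod 61) for each prime divisor q
Testing small values:
  g = 2: 2^30 ≡ 60, 2^20 ≡ 47, 2^12 ≡ 9 (mod 61) → none is 1, primitive root!
The smallest primitive root is 2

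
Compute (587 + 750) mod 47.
21

(587 + 750) = 1337
1337 mod 47 = 21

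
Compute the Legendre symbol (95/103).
(95/103) = 95^{51} mod 103 = -1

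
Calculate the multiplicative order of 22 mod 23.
Powers of 22 mod 23: 22^1≡22, 22^2≡1. Order = 2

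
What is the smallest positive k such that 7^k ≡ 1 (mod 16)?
Powers of 7 mod 16: 7^1≡7, 7^2≡1. Order = 2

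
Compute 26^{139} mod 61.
31

Using successive squaring:
Binary expansion of 139: 10001011
Powers of 26 mod 61 (each is the square of the previous):
  26^1 ≡ 26 (mod 61)
  26^2 ≡ 26² = 676 ≡ 5 (mod 61)
  26^4 ≡ 5² = 25 ≡ 25 (mod 61)
  26^8 ≡ 25² = 625 ≡ 15 (mod 61)
  26^16 ≡ 15² = 225 ≡ 42 (mod 61)
  26^32 ≡ 42² = 1764 ≡ 56 (mod 61)
  26^64 ≡ 56² = 3136 ≡ 25 (mod 61)
  26^128 ≡ 25² = 625 ≡ 15 (mod 61)
139 = 128 + 8 + 2 + 1, so 26^139 = 26^128 × 26^8 × 26^2 × 26^1 ≡ 15 × 15 × 5 × 26 (mod 61)
Multiplying step by step:
  15 × 15 = 225 ≡ 42 (mod 61)
  42 × 5 = 210 ≡ 27 (mod 61)
  27 × 26 = 702 ≡ 31 (mod 61)
Result: 26^139 ≡ 31 (mod 61)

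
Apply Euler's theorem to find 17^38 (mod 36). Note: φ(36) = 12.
By Euler: 17^{12} ≡ 1 (mod 36) since gcd(17, 36) = 1. 38 = 3×12 + 2. So 17^{38} ≡ 17^{2} ≡ 1 (mod 36)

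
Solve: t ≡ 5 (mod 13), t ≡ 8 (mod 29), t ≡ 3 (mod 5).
M = 13 × 29 × 5 = 1885. M₁ = 145, y₁ ≡ 7 (mod 13). M₂ = 65, y₂ ≡ 25 (mod 29). M₃ = 377, y₃ ≡ 3 (mod 5). t = 5×145×7 + 8×65×25 + 3×377×3 ≡ 733 (mod 1885)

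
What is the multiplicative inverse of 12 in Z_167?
12^(-1) ≡ 14 (mod 167). Verification: 12 × 14 = 168 ≡ 1 (mod 167)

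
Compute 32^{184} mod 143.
100

Using successive squaring:
Binary expansion of 184: 10111000
Powers of 32 mod 143 (each is the square of the previous):
  32^1 ≡ 32 (mod 143)
  32^2 ≡ 32² = 1024 ≡ 23 (mod 143)
  32^4 ≡ 23² = 529 ≡ 100 (mod 143)
  32^8 ≡ 100² = 10000 ≡ 133 (mod 143)
  32^16 ≡ 133² = 17689 ≡ 100 (mod 143)
  32^32 ≡ 100² = 10000 ≡ 133 (mod 143)
  32^64 ≡ 133² = 17689 ≡ 100 (mod 143)
  32^128 ≡ 100² = 10000 ≡ 133 (mod 143)
184 = 128 + 32 + 16 + 8, so 32^184 = 32^128 × 32^32 × 32^16 × 32^8 ≡ 133 × 133 × 100 × 133 (mod 143)
Multiplying step by step:
  133 × 133 = 17689 ≡ 100 (mod 143)
  100 × 100 = 10000 ≡ 133 (mod 143)
  133 × 133 = 17689 ≡ 100 (mod 143)
Result: 32^184 ≡ 100 (mod 143)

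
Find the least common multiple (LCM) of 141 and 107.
15087

First find GCD(141, 107) using the Euclidean algorithm:
141 = 1 × 107 + 34
107 = 3 × 34 + 5
34 = 6 × 5 + 4
5 = 1 × 4 + 1
4 = 4 × 1 + 0
GCD(141, 107) = 1

LCM formula: LCM(a, b) = (a × b) / GCD(a, b)
LCM(141, 107) = (141 × 107) / 1
LCM(141, 107) = 15087 / 1
LCM(141, 107) = 15087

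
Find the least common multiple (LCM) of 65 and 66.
4290

First find GCD(65, 66) using the Euclidean algorithm:
65 = 0 × 66 + 65
66 = 1 × 65 + 1
65 = 65 × 1 + 0
GCD(65, 66) = 1

LCM formula: LCM(a, b) = (a × b) / GCD(a, b)
LCM(65, 66) = (65 × 66) / 1
LCM(65, 66) = 4290 / 1
LCM(65, 66) = 4290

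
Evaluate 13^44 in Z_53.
Using repeated squaring. 44 = 32 + 8 + 4 (binary 101100). Repeated squaring mod 53: 13^1 ≡ 13; 13^2 ≡ 13² = 169 ≡ 10; 13^4 ≡ 10² = 100 ≡ 47; 13^8 ≡ 47² = 2209 ≡ 36; 13^16 ≡ 36² = 1296 ≡ 24; 13^32 ≡ 24² = 576 ≡ 46. Multiply: 13^44 = 13^32 × 13^8 × 13^4 ≡ 46 × 36 × 47 (mod 53): 46 × 36 = 1656 ≡ 13; 13 × 47 = 611 ≡ 28. So 13^44 ≡ 28 (mod 53).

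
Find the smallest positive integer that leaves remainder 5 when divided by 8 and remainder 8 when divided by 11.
M = 8 × 11 = 88. M₁ = 11, y₁ ≡ 3 (mod 8). M₂ = 8, y₂ ≡ 7 (mod 11). z = 5×11×3 + 8×8×7 ≡ 85 (mod 88). The smallest positive such number is 85.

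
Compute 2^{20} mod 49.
25

Using successive squaring:
Binary expansion of 20: 10100
Powers of 2 mod 49 (each is the square of the previous):
  2^1 ≡ 2 (mod 49)
  2^2 ≡ 2² = 4 ≡ 4 (mod 49)
  2^4 ≡ 4² = 16 ≡ 16 (mod 49)
  2^8 ≡ 16² = 256 ≡ 11 (mod 49)
  2^16 ≡ 11² = 121 ≡ 23 (mod 49)
20 = 16 + 4, so 2^20 = 2^16 × 2^4 ≡ 23 × 16 (mod 49)
Multiplying step by step:
  23 × 16 = 368 ≡ 25 (mod 49)
Result: 2^20 ≡ 25 (mod 49)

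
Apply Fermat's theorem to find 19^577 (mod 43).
By Fermat: 19^{42} ≡ 1 (mod 43). 577 ≡ 31 (mod 42). So 19^{577} ≡ 19^{31} ≡ 3 (mod 43)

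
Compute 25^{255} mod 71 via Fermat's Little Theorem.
1

By Fermat's Little Theorem, a^(p-1) ≡ 1 (mod p) for prime p and gcd(a, p) = 1
Here p = 71, so 25^70 ≡ 1 (mod 71)
We can reduce the exponent: 255 mod 70 = 45
So 25^255 ≡ 25^45 (mod 71)
Computing: 25^45 mod 71 = 1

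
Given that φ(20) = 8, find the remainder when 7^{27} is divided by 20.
By Euler: 7^{8} ≡ 1 (mod 20) since gcd(7, 20) = 1. 27 = 3×8 + 3. So 7^{27} ≡ 7^{3} ≡ 3 (mod 20)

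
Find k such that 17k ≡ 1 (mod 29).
17^(-1) ≡ 12 (mod 29). Verification: 17 × 12 = 204 ≡ 1 (mod 29)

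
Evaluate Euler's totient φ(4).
2

Prime factorization: 4 = 2^2
Using the formula φ(n) = n × Π(1 - 1/p) for each prime factor p:
φ(4) = 4 × (1 - 1/2)
φ(4) = 2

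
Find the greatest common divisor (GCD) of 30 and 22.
2

Using the Euclidean algorithm:
30 = 1 × 22 + 8
22 = 2 × 8 + 6
8 = 1 × 6 + 2
6 = 3 × 2 + 0

GCD(30, 22) = 2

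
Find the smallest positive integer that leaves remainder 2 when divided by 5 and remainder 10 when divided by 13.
M = 5 × 13 = 65. M₁ = 13, y₁ ≡ 2 (mod 5). M₂ = 5, y₂ ≡ 8 (mod 13). m = 2×13×2 + 10×5×8 ≡ 62 (mod 65). The smallest positive such number is 62.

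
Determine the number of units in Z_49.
42

Prime factorization: 49 = 7^2
Using the formula φ(n) = n × Π(1 - 1/p) for each prime factor p:
φ(49) = 49 × (1 - 1/7)
φ(49) = 42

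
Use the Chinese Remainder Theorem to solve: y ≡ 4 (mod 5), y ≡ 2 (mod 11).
M = 5 × 11 = 55. M₁ = 11, y₁ ≡ 1 (mod 5). M₂ = 5, y₂ ≡ 9 (mod 11). y = 4×11×1 + 2×5×9 ≡ 24 (mod 55)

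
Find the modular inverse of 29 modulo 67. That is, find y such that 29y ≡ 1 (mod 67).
37

Using Extended Euclidean Algorithm:
gcd(29, 67) = 1
Bezout coefficients: 29 × -30 + 67 × 13 = 1
So 29 × -30 ≡ 1 (mod 67)
The inverse is -30 mod 67 = 37
Verification: 29 × 37 = 1073 = 16 × 67 + 1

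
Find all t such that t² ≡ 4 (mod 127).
The square roots of 4 mod 127 are 2 and 125. Verify: 2² = 4 ≡ 4 (mod 127)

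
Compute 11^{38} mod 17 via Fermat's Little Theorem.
8

By Fermat's Little Theorem, a^(p-1) ≡ 1 (mod p) for prime p and gcd(a, p) = 1
Here p = 17, so 11^16 ≡ 1 (mod 17)
We can reduce the exponent: 38 mod 16 = 6
So 11^38 ≡ 11^6 (mod 17)
Computing: 11^6 mod 17 = 8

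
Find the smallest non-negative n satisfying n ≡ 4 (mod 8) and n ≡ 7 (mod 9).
M = 8 × 9 = 72. M₁ = 9, y₁ ≡ 1 (mod 8). M₂ = 8, y₂ ≡ 8 (mod 9). n = 4×9×1 + 7×8×8 ≡ 52 (mod 72)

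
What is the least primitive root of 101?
2

A primitive root g modulo p has order p-1 = 100
Prime divisors of 100: [2, 5]
g is a primitive root iff g^(100/q) ≢ 1 (mod 101) for each prime divisor q
Testing small values:
  g = 2: 2^50 ≡ 100, 2^20 ≡ 95 (mod 101) → none is 1, primitive root!
The smallest primitive root is 2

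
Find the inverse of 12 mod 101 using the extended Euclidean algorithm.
Extended GCD: 12(-42) + 101(5) = 1. So 12^(-1) ≡ 59 ≡ 59 (mod 101). Verify: 12 × 59 = 708 ≡ 1 (mod 101)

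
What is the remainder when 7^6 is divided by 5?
7 ≡ 2 (mod 5). 6 = 4 + 2 (binary 110). Repeated squaring mod 5: 2^1 ≡ 2; 2^2 ≡ 2² = 4 ≡ 4; 2^4 ≡ 4² = 16 ≡ 1. Multiply: 7^6 ≡ 2^4 × 2^2 ≡ 1 × 4 (mod 5): 1 × 4 = 4 ≡ 4. So 7^6 ≡ 4 (mod 5).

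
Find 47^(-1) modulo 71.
68

Using Extended Euclidean Algorithm:
gcd(47, 71) = 1
Bezout coefficients: 47 × -3 + 71 × 2 = 1
So 47 × -3 ≡ 1 (mod 71)
The inverse is -3 mod 71 = 68
Verification: 47 × 68 = 3196 = 45 × 71 + 1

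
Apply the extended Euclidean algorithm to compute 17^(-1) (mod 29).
Extended GCD: 17(12) + 29(-7) = 1. So 17^(-1) ≡ 12 ≡ 12 (mod 29). Verify: 17 × 12 = 204 ≡ 1 (mod 29)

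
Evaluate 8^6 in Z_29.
6 = 4 + 2 (binary 110). Repeated squaring mod 29: 8^1 ≡ 8; 8^2 ≡ 8² = 64 ≡ 6; 8^4 ≡ 6² = 36 ≡ 7. Multiply: 8^6 = 8^4 × 8^2 ≡ 7 × 6 (mod 29): 7 × 6 = 42 ≡ 13. So 8^6 ≡ 13 (mod 29).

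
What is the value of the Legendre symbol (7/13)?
(7/13) = 7^{6} mod 13 = -1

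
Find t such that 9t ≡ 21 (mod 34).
25

Since gcd(9, 34) = 1 divides 21, a solution exists.
Multiply both sides by the inverse of 9 mod 34:
  9^(-1) mod 34 = 19
  x ≡ 19 × 21 ≡ 399 ≡ 25 (mod 34)
Verification: 9 × 25 = 225 = 6 × 34 + 21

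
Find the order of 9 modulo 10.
Powers of 9 mod 10: 9^1≡9, 9^2≡1. Order = 2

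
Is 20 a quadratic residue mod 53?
By Euler's criterion: 20^{26} ≡ 52 (mod 53). Since this equals -1 (≡ 52), 20 is not a QR.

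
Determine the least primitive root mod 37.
p - 1 = 36 has prime divisors 2, 3. h is a primitive root mod 37 iff h^(36/q) ≢ 1 (mod 37) for each such q.
h = 2: 2^18 ≡ 36, 2^12 ≡ 26 (mod 37); none is 1, so 2 has order 36 and is a primitive root.
The smallest primitive root mod 37 is g = 2.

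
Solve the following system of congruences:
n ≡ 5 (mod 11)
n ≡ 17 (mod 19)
93

Using the Chinese Remainder Theorem:
M = product of moduli = 209
For equation 1: M_1 = 19, 19 ≡ 8 (mod 11), inverse of 19 mod 11 is 7 (check: 8 × 7 = 56 ≡ 1 (mod 11))
For equation 2: M_2 = 11, 11 ≡ 11 (mod 19), inverse of 11 mod 19 is 7 (check: 11 × 7 = 77 ≡ 1 (mod 19))
Combine: n ≡ Σ r_i×M_i×(M_i⁻¹ mod m_i) = 5×19×7 + 17×11×7 = 665 + 1309 = 1974
1974 mod 209 = 93
n ≡ 93 (mod 209)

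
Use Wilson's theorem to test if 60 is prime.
(59)! mod 60 = 0. Since 0 ≢ -1 (mod 60), 60 is not prime.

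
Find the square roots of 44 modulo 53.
The square roots of 44 mod 53 are 16 and 37. Verify: 16² = 256 ≡ 44 (mod 53)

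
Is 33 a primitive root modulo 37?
No

To verify, check if 33^(36/q) ≢ 1 (mod 37) for each prime divisor q of 36
Divisors of 36 = 36: [1, 2, 3, 4, 6, 9, 12, 18, 36]
  33^(36/2) = 33^18 ≡ 1 (mod 37)
  33^(36/3) = 33^12 ≡ 10 (mod 37)
Conclusion: 33 is not a primitive root modulo 37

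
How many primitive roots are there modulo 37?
Number of primitive roots mod 37 = φ(36) = 12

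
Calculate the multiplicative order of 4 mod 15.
Powers of 4 mod 15: 4^1≡4, 4^2≡1. Order = 2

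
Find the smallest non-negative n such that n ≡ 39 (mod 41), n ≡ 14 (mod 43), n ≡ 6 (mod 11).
3196

Using the Chinese Remainder Theorem:
M = product of moduli = 19393
For equation 1: M_1 = 473, 473 ≡ 22 (mod 41), inverse of 473 mod 41 is 28 (check: 22 × 28 = 616 ≡ 1 (mod 41))
For equation 2: M_2 = 451, 451 ≡ 21 (mod 43), inverse of 451 mod 43 is 41 (check: 21 × 41 = 861 ≡ 1 (mod 43))
For equation 3: M_3 = 1763, 1763 ≡ 3 (mod 11), inverse of 1763 mod 11 is 4 (check: 3 × 4 = 12 ≡ 1 (mod 11))
Combine: n ≡ Σ r_i×M_i×(M_i⁻¹ mod m_i) = 39×473×28 + 14×451×41 + 6×1763×4 = 516516 + 258874 + 42312 = 817702
817702 mod 19393 = 3196
n ≡ 3196 (mod 19393)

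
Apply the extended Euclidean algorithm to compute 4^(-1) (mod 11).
Extended GCD: 4(3) + 11(-1) = 1. So 4^(-1) ≡ 3 ≡ 3 (mod 11). Verify: 4 × 3 = 12 ≡ 1 (mod 11)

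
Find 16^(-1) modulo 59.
48

Using Extended Euclidean Algorithm:
gcd(16, 59) = 1
Bezout coefficients: 16 × -11 + 59 × 3 = 1
So 16 × -11 ≡ 1 (mod 59)
The inverse is -11 mod 59 = 48
Verification: 16 × 48 = 768 = 13 × 59 + 1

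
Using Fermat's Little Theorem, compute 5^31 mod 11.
By Fermat: 5^{10} ≡ 1 (mod 11). 31 = 3×10 + 1. So 5^{31} ≡ 5^{1} ≡ 5 (mod 11)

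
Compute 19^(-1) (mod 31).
19^(-1) ≡ 18 (mod 31). Verification: 19 × 18 = 342 ≡ 1 (mod 31)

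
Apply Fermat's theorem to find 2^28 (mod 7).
By Fermat: 2^{6} ≡ 1 (mod 7). 28 = 4×6 + 4. So 2^{28} ≡ 2^{4} ≡ 2 (mod 7)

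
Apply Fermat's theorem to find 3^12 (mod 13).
By Fermat's Little Theorem, 3^{12} ≡ 1 (mod 13) since 13 is prime and gcd(3, 13) = 1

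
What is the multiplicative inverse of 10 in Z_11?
10

Using Extended Euclidean Algorithm:
gcd(10, 11) = 1
Bezout coefficients: 10 × -1 + 11 × 1 = 1
So 10 × -1 ≡ 1 (mod 11)
The inverse is -1 mod 11 = 10
Verification: 10 × 10 = 100 = 9 × 11 + 1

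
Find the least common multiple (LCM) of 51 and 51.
51

First find GCD(51, 51) using the Euclidean algorithm:
51 = 1 × 51 + 0
GCD(51, 51) = 51

LCM formula: LCM(a, b) = (a × b) / GCD(a, b)
LCM(51, 51) = (51 × 51) / 51
LCM(51, 51) = 2601 / 51
LCM(51, 51) = 51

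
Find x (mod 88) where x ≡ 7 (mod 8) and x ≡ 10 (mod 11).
M = 8 × 11 = 88. M₁ = 11, y₁ ≡ 3 (mod 8). M₂ = 8, y₂ ≡ 7 (mod 11). x = 7×11×3 + 10×8×7 ≡ 87 (mod 88)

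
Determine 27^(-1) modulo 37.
27^(-1) ≡ 11 (mod 37). Verification: 27 × 11 = 297 ≡ 1 (mod 37)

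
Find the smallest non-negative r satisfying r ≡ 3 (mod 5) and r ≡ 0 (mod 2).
M = 5 × 2 = 10. M₁ = 2, y₁ ≡ 3 (mod 5). M₂ = 5, y₂ ≡ 1 (mod 2). r = 3×2×3 + 0×5×1 ≡ 8 (mod 10)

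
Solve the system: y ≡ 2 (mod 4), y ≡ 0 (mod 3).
M = 4 × 3 = 12. M₁ = 3, y₁ ≡ 3 (mod 4). M₂ = 4, y₂ ≡ 1 (mod 3). y = 2×3×3 + 0×4×1 ≡ 6 (mod 12)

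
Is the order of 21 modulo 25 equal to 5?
Yes, ord_25(21) = 5.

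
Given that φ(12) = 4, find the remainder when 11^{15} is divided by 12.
By Euler: 11^{4} ≡ 1 (mod 12) since gcd(11, 12) = 1. 15 = 3×4 + 3. So 11^{15} ≡ 11^{3} ≡ 11 (mod 12)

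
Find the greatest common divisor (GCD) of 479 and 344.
1

Using the Euclidean algorithm:
479 = 1 × 344 + 135
344 = 2 × 135 + 74
135 = 1 × 74 + 61
74 = 1 × 61 + 13
61 = 4 × 13 + 9
13 = 1 × 9 + 4
9 = 2 × 4 + 1
4 = 4 × 1 + 0

GCD(479, 344) = 1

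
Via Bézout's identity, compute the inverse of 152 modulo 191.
Extended GCD: 152(-49) + 191(39) = 1. So 152^(-1) ≡ 142 ≡ 142 (mod 191). Verify: 152 × 142 = 21584 ≡ 1 (mod 191)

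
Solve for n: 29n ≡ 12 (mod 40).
28

Since gcd(29, 40) = 1 divides 12, a solution exists.
Multiply both sides by the inverse of 29 mod 40:
  29^(-1) mod 40 = 29
  x ≡ 29 × 12 ≡ 348 ≡ 28 (mod 40)
Verification: 29 × 28 = 812 = 20 × 40 + 12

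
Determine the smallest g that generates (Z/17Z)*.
3

A primitive root g modulo p has order p-1 = 16
Prime divisors of 16: [2]
g is a primitive root iff g^(16/q) ≢ 1 (mod 17) for each prime divisor q
Testing small values:
  g = 2: 2^8 ≡ 1 (mod 17) → 2^8 ≡ 1, not primitive root
  g = 3: 3^8 ≡ 16 (mod 17) → none is 1, primitive root!
The smallest primitive root is 3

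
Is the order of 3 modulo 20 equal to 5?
No, the actual order is 4, not 5.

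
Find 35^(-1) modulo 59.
27

Using Extended Euclidean Algorithm:
gcd(35, 59) = 1
Bezout coefficients: 35 × 27 + 59 × -16 = 1
So 35 × 27 ≡ 1 (mod 59)
The inverse is 27 mod 59 = 27
Verification: 35 × 27 = 945 = 16 × 59 + 1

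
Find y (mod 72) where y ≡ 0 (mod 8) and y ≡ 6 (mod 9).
M = 8 × 9 = 72. M₁ = 9, y₁ ≡ 1 (mod 8). M₂ = 8, y₂ ≡ 8 (mod 9). y = 0×9×1 + 6×8×8 ≡ 24 (mod 72)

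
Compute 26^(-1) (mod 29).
26^(-1) ≡ 19 (mod 29). Verification: 26 × 19 = 494 ≡ 1 (mod 29)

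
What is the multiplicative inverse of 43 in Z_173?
43^(-1) ≡ 169 (mod 173). Verification: 43 × 169 = 7267 ≡ 1 (mod 173)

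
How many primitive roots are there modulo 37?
12

The number of primitive roots modulo p is φ(p-1) = φ(36)
φ(36) = 12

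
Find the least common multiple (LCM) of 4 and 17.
68

First find GCD(4, 17) using the Euclidean algorithm:
4 = 0 × 17 + 4
17 = 4 × 4 + 1
4 = 4 × 1 + 0
GCD(4, 17) = 1

LCM formula: LCM(a, b) = (a × b) / GCD(a, b)
LCM(4, 17) = (4 × 17) / 1
LCM(4, 17) = 68 / 1
LCM(4, 17) = 68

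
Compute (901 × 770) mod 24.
2

(901 × 770) = 693770
693770 mod 24 = 2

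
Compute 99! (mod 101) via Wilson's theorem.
(100)! = (99)! × (100) ≡ -1 (mod 101). So (99)! ≡ -1 × (100)^(-1) ≡ (-1)×(-1) = 1 (mod 101)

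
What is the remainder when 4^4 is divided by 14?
4 = 4 (binary 100). Repeated squaring mod 14: 4^1 ≡ 4; 4^2 ≡ 4² = 16 ≡ 2; 4^4 ≡ 2² = 4 ≡ 4. So 4^4 ≡ 4 (mod 14).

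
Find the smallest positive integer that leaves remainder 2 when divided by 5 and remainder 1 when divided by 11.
M = 5 × 11 = 55. M₁ = 11, y₁ ≡ 1 (mod 5). M₂ = 5, y₂ ≡ 9 (mod 11). y = 2×11×1 + 1×5×9 ≡ 12 (mod 55). The smallest positive such number is 12.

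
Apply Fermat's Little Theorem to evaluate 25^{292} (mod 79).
16

By Fermat's Little Theorem, a^(p-1) ≡ 1 (mod p) for prime p and gcd(a, p) = 1
Here p = 79, so 25^78 ≡ 1 (mod 79)
We can reduce the exponent: 292 mod 78 = 58
So 25^292 ≡ 25^58 (mod 79)
Computing: 25^58 mod 79 = 16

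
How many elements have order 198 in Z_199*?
Number of primitive roots mod 199 = φ(198) = 60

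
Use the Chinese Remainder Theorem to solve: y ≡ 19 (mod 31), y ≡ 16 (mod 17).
50

Using the Chinese Remainder Theorem:
M = product of moduli = 527
For equation 1: M_1 = 17, 17 ≡ 17 (mod 31), inverse of 17 mod 31 is 11 (check: 17 × 11 = 187 ≡ 1 (mod 31))
For equation 2: M_2 = 31, 31 ≡ 14 (mod 17), inverse of 31 mod 17 is 11 (check: 14 × 11 = 154 ≡ 1 (mod 17))
Combine: y ≡ Σ r_i×M_i×(M_i⁻¹ mod m_i) = 19×17×11 + 16×31×11 = 3553 + 5456 = 9009
9009 mod 527 = 50
y ≡ 50 (mod 527)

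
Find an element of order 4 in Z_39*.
5 has order 4 mod 39 since 5^{4} ≡ 1 (mod 39) and no smaller power works.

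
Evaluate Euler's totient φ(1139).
1056

Prime factorization: 1139 = 17 × 67
Using the formula φ(n) = n × Π(1 - 1/p) for each prime factor p:
φ(1139) = 1139 × (1 - 1/17) × (1 - 1/67)
φ(1139) = 1056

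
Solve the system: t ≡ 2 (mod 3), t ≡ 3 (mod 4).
M = 3 × 4 = 12. M₁ = 4, y₁ ≡ 1 (mod 3). M₂ = 3, y₂ ≡ 3 (mod 4). t = 2×4×1 + 3×3×3 ≡ 11 (mod 12)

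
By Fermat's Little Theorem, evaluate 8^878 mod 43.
By Fermat: 8^{42} ≡ 1 (mod 43). 878 ≡ 38 (mod 42). So 8^{878} ≡ 8^{38} ≡ 4 (mod 43)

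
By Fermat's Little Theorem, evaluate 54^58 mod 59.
By Fermat's Little Theorem, 54^{58} ≡ 1 (mod 59) since 59 is prime and gcd(54, 59) = 1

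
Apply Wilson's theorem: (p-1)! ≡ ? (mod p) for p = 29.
By Wilson's theorem, (28)! ≡ -1 ≡ 28 (mod 29)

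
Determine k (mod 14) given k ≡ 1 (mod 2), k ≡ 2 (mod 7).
9

Using the Chinese Remainder Theorem:
M = product of moduli = 14
For equation 1: M_1 = 7, 7 ≡ 1 (mod 2), inverse of 7 mod 2 is 1 (check: 1 × 1 = 1 ≡ 1 (mod 2))
For equation 2: M_2 = 2, 2 ≡ 2 (mod 7), inverse of 2 mod 7 is 4 (check: 2 × 4 = 8 ≡ 1 (mod 7))
Combine: k ≡ Σ r_i×M_i×(M_i⁻¹ mod m_i) = 1×7×1 + 2×2×4 = 7 + 16 = 23
23 mod 14 = 9
k ≡ 9 (mod 14)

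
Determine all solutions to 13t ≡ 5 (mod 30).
5

Since gcd(13, 30) = 1 divides 5, a solution exists.
Multiply both sides by the inverse of 13 mod 30:
  13^(-1) mod 30 = 7
  x ≡ 7 × 5 ≡ 35 ≡ 5 (mod 30)
Verification: 13 × 5 = 65 = 2 × 30 + 5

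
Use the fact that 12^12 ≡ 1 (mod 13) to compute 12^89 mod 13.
By Fermat: 12^{12} ≡ 1 (mod 13). 89 = 7×12 + 5. So 12^{89} ≡ 12^{5} ≡ 12 (mod 13)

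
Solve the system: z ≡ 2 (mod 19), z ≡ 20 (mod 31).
M = 19 × 31 = 589. M₁ = 31, y₁ ≡ 8 (mod 19). M₂ = 19, y₂ ≡ 18 (mod 31). z = 2×31×8 + 20×19×18 ≡ 268 (mod 589)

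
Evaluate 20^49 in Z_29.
Using Fermat: 20^{28} ≡ 1 (mod 29). 49 ≡ 21 (mod 28). So 20^{49} ≡ 20^{21} ≡ 1 (mod 29)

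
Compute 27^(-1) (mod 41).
27^(-1) ≡ 38 (mod 41). Verification: 27 × 38 = 1026 ≡ 1 (mod 41)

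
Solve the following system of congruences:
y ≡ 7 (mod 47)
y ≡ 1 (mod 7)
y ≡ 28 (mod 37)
10018

Using the Chinese Remainder Theorem:
M = product of moduli = 12173
For equation 1: M_1 = 259, 259 ≡ 24 (mod 47), inverse of 259 mod 47 is 2 (check: 24 × 2 = 48 ≡ 1 (mod 47))
For equation 2: M_2 = 1739, 1739 ≡ 3 (mod 7), inverse of 1739 mod 7 is 5 (check: 3 × 5 = 15 ≡ 1 (mod 7))
For equation 3: M_3 = 329, 329 ≡ 33 (mod 37), inverse of 329 mod 37 is 9 (check: 33 × 9 = 297 ≡ 1 (mod 37))
Combine: y ≡ Σ r_i×M_i×(M_i⁻¹ mod m_i) = 7×259×2 + 1×1739×5 + 28×329×9 = 3626 + 8695 + 82908 = 95229
95229 mod 12173 = 10018
y ≡ 10018 (mod 12173)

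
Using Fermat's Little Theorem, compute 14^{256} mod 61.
47

By Fermat's Little Theorem, a^(p-1) ≡ 1 (mod p) for prime p and gcd(a, p) = 1
Here p = 61, so 14^60 ≡ 1 (mod 61)
We can reduce the exponent: 256 mod 60 = 16
So 14^256 ≡ 14^16 (mod 61)
Computing: 14^16 mod 61 = 47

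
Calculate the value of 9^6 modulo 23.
6 = 4 + 2 (binary 110). Repeated squaring mod 23: 9^1 ≡ 9; 9^2 ≡ 9² = 81 ≡ 12; 9^4 ≡ 12² = 144 ≡ 6. Multiply: 9^6 = 9^4 × 9^2 ≡ 6 × 12 (mod 23): 6 × 12 = 72 ≡ 3. So 9^6 ≡ 3 (mod 23).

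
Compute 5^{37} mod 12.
5

Using successive squaring:
Binary expansion of 37: 100101
Powers of 5 mod 12 (each is the square of the previous):
  5^1 ≡ 5 (mod 12)
  5^2 ≡ 5² = 25 ≡ 1 (mod 12)
  5^4 ≡ 1² = 1 ≡ 1 (mod 12)
  5^8 ≡ 1² = 1 ≡ 1 (mod 12)
  5^16 ≡ 1² = 1 ≡ 1 (mod 12)
  5^32 ≡ 1² = 1 ≡ 1 (mod 12)
37 = 32 + 4 + 1, so 5^37 = 5^32 × 5^4 × 5^1 ≡ 1 × 1 × 5 (mod 12)
Multiplying step by step:
  1 × 1 = 1 ≡ 1 (mod 12)
  1 × 5 = 5 ≡ 5 (mod 12)
Result: 5^37 ≡ 5 (mod 12)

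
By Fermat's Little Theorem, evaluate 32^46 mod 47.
By Fermat's Little Theorem, 32^{46} ≡ 1 (mod 47) since 47 is prime and gcd(32, 47) = 1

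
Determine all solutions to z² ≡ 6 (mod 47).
The square roots of 6 mod 47 are 37 and 10. Verify: 37² = 1369 ≡ 6 (mod 47)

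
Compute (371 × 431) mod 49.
14

(371 × 431) = 159901
159901 mod 49 = 14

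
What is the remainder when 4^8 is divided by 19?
8 = 8 (binary 1000). Repeated squaring mod 19: 4^1 ≡ 4; 4^2 ≡ 4² = 16 ≡ 16; 4^4 ≡ 16² = 256 ≡ 9; 4^8 ≡ 9² = 81 ≡ 5. So 4^8 ≡ 5 (mod 19).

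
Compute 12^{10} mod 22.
12

Using successive squaring:
Binary expansion of 10: 1010
Powers of 12 mod 22 (each is the square of the previous):
  12^1 ≡ 12 (mod 22)
  12^2 ≡ 12² = 144 ≡ 12 (mod 22)
  12^4 ≡ 12² = 144 ≡ 12 (mod 22)
  12^8 ≡ 12² = 144 ≡ 12 (mod 22)
10 = 8 + 2, so 12^10 = 12^8 × 12^2 ≡ 12 × 12 (mod 22)
Multiplying step by step:
  12 × 12 = 144 ≡ 12 (mod 22)
Result: 12^10 ≡ 12 (mod 22)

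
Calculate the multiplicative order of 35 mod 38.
Powers of 35 mod 38: 35^1≡35, 35^2≡9, 35^3≡11, 35^4≡5, 35^5≡23, 35^6≡7, 35^7≡17, 35^8≡25, 35^9≡1. Order = 9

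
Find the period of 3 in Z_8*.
Powers of 3 mod 8: 3^1≡3, 3^2≡1. Order = 2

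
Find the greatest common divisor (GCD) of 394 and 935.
1

Using the Euclidean algorithm:
394 = 0 × 935 + 394
935 = 2 × 394 + 147
394 = 2 × 147 + 100
147 = 1 × 100 + 47
100 = 2 × 47 + 6
47 = 7 × 6 + 5
6 = 1 × 5 + 1
5 = 5 × 1 + 0

GCD(394, 935) = 1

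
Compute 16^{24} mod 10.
6

Using successive squaring:
Binary expansion of 24: 11000
Powers of 16 mod 10 (each is the square of the previous):
  16^1 ≡ 6 (mod 10)
  16^2 ≡ 6² = 36 ≡ 6 (mod 10)
  16^4 ≡ 6² = 36 ≡ 6 (mod 10)
  16^8 ≡ 6² = 36 ≡ 6 (mod 10)
  16^16 ≡ 6² = 36 ≡ 6 (mod 10)
24 = 16 + 8, so 16^24 = 16^16 × 16^8 ≡ 6 × 6 (mod 10)
Multiplying step by step:
  6 × 6 = 36 ≡ 6 (mod 10)
Result: 16^24 ≡ 6 (mod 10)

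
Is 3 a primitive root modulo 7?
p - 1 = 6 has prime divisors 2, 3. Check 3^(6/q) mod 7 for each: 3^(6/2) = 3^3 ≡ 6, 3^(6/3) = 3^2 ≡ 2 (mod 7). None of these is 1, so 3 has order 6 = φ(7), so it is a primitive root mod 7.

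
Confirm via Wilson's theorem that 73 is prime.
(72)! mod 73 = 72. Since this equals -1 (mod 73), Wilson confirms 73 is prime.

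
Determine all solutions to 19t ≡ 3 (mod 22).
21

Since gcd(19, 22) = 1 divides 3, a solution exists.
Multiply both sides by the inverse of 19 mod 22:
  19^(-1) mod 22 = 7
  x ≡ 7 × 3 ≡ 21 ≡ 21 (mod 22)
Verification: 19 × 21 = 399 = 18 × 22 + 3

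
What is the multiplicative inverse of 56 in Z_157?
56^(-1) ≡ 143 (mod 157). Verification: 56 × 143 = 8008 ≡ 1 (mod 157)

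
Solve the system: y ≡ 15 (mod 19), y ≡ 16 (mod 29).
M = 19 × 29 = 551. M₁ = 29, y₁ ≡ 2 (mod 19). M₂ = 19, y₂ ≡ 26 (mod 29). y = 15×29×2 + 16×19×26 ≡ 509 (mod 551)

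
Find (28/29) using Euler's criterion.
(28/29) = 28^{14} mod 29 = 1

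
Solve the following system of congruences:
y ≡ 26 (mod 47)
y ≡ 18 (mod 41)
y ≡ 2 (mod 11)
8956

Using the Chinese Remainder Theorem:
M = product of moduli = 21197
For equation 1: M_1 = 451, 451 ≡ 28 (mod 47), inverse of 451 mod 47 is 42 (check: 28 × 42 = 1176 ≡ 1 (mod 47))
For equation 2: M_2 = 517, 517 ≡ 25 (mod 41), inverse of 517 mod 41 is 23 (check: 25 × 23 = 575 ≡ 1 (mod 41))
For equation 3: M_3 = 1927, 1927 ≡ 2 (mod 11), inverse of 1927 mod 11 is 6 (check: 2 × 6 = 12 ≡ 1 (mod 11))
Combine: y ≡ Σ r_i×M_i×(M_i⁻¹ mod m_i) = 26×451×42 + 18×517×23 + 2×1927×6 = 492492 + 214038 + 23124 = 729654
729654 mod 21197 = 8956
y ≡ 8956 (mod 21197)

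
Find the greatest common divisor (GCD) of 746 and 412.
2

Using the Euclidean algorithm:
746 = 1 × 412 + 334
412 = 1 × 334 + 78
334 = 4 × 78 + 22
78 = 3 × 22 + 12
22 = 1 × 12 + 10
12 = 1 × 10 + 2
10 = 5 × 2 + 0

GCD(746, 412) = 2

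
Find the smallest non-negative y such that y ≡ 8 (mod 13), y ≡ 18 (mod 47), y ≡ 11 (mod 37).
12332

Using the Chinese Remainder Theorem:
M = product of moduli = 22607
For equation 1: M_1 = 1739, 1739 ≡ 10 (mod 13), inverse of 1739 mod 13 is 4 (check: 10 × 4 = 40 ≡ 1 (mod 13))
For equation 2: M_2 = 481, 481 ≡ 11 (mod 47), inverse of 481 mod 47 is 30 (check: 11 × 30 = 330 ≡ 1 (mod 47))
For equation 3: M_3 = 611, 611 ≡ 19 (mod 37), inverse of 611 mod 37 is 2 (check: 19 × 2 = 38 ≡ 1 (mod 37))
Combine: y ≡ Σ r_i×M_i×(M_i⁻¹ mod m_i) = 8×1739×4 + 18×481×30 + 11×611×2 = 55648 + 259740 + 13442 = 328830
328830 mod 22607 = 12332
y ≡ 12332 (mod 22607)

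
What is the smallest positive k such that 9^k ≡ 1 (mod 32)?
Powers of 9 mod 32: 9^1≡9, 9^2≡17, 9^3≡25, 9^4≡1. Order = 4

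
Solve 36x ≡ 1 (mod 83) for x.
30

Using Extended Euclidean Algorithm:
gcd(36, 83) = 1
Bezout coefficients: 36 × 30 + 83 × -13 = 1
So 36 × 30 ≡ 1 (mod 83)
The inverse is 30 mod 83 = 30
Verification: 36 × 30 = 1080 = 13 × 83 + 1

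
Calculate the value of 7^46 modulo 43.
Using Fermat: 7^{42} ≡ 1 (mod 43). 46 ≡ 4 (mod 42). So 7^{46} ≡ 7^{4} ≡ 36 (mod 43)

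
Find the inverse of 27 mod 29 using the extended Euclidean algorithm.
Extended GCD: 27(14) + 29(-13) = 1. So 27^(-1) ≡ 14 ≡ 14 (mod 29). Verify: 27 × 14 = 378 ≡ 1 (mod 29)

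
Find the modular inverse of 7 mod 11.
7^(-1) ≡ 8 (mod 11). Verification: 7 × 8 = 56 ≡ 1 (mod 11)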